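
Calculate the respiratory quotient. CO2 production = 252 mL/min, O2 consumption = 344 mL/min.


RQ = VCO2 / VO2
RQ = 252 / 344
RQ = 0.7326


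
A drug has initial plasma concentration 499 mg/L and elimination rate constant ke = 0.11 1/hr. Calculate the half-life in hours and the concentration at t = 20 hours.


t_half = ln(2) / ke = 0.693147 / 0.11 = 6.301 hr
C(t) = C0 * exp(-ke*t) = 499 * exp(-0.11*20)
C(20) = 55.29 mg/L


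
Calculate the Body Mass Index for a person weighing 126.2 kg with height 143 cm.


BMI = weight / height^2
height = 143 cm = 1.43 m
BMI = 126.2 / 1.43^2
BMI = 61.71 kg/m^2


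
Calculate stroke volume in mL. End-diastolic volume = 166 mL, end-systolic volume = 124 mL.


SV = EDV - ESV
SV = 166 - 124
SV = 42 mL


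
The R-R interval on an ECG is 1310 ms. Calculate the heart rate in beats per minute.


HR = 60 / RR_interval(s)
RR = 1310 ms = 1.31 s
HR = 60 / 1.31 = 45.8 bpm


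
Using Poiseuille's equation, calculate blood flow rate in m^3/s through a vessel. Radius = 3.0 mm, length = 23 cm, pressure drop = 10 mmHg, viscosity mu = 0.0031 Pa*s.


Q = pi*r^4*dP / (8*mu*L)
r = 0.003 m, L = 0.23 m
dP = 10 mmHg = 1333.22 Pa
Q = 5.9478e-05 m^3/s


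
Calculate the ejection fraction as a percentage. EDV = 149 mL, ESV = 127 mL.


SV = EDV - ESV = 149 - 127 = 22 mL
EF = SV/EDV * 100 = 22/149 * 100
EF = 14.77%


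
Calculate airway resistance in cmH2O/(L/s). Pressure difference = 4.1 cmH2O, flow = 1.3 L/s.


R = dP / flow
R = 4.1 / 1.3
R = 3.154 cmH2O/(L/s)


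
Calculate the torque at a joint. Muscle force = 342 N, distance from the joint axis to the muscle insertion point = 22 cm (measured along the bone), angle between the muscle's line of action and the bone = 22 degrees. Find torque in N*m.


Torque = F * d * sin(theta)   (moment arm = d*sin(theta))
d = 22 cm = 0.22 m
Torque = 342 * 0.22 * sin(22)
Torque = 28.19 N*m


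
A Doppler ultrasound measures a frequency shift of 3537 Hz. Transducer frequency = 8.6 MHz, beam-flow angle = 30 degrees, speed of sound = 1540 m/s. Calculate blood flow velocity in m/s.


v = fd * c / (2 * f0 * cos(theta))
v = 3537 * 1540 / (2 * 8.6000e+06 * cos(30))
v = 0.3657 m/s


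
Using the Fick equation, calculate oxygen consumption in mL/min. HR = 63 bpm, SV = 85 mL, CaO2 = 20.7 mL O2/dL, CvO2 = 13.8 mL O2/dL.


CO = HR*SV = 63*85/1000 = 5.355 L/min
a-v O2 diff = 20.7 - 13.8 = 6.9 mL/dL
VO2 = CO * (CaO2-CvO2) * 10 dL/L
VO2 = 5.355 * 6.9 * 10
VO2 = 369.5 mL/min


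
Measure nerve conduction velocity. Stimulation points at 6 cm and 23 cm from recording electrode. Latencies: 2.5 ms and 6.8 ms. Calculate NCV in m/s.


Distance = (23 - 6) / 100 = 0.17 m
dt = (6.8 - 2.5) / 1000 = 0.0043 s
NCV = dist / dt = 39.53 m/s


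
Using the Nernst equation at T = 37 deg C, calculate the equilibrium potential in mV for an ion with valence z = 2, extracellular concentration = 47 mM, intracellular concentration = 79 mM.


E = (RT/(zF)) * ln(C_out/C_in)
T = 37 + 273.15 = 310.15 K
E = (8.314 * 310.15 / (2 * 96485)) * ln(47/79)
E = -6.939 mV


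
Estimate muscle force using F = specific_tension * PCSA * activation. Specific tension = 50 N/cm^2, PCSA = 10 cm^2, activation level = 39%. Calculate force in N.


F = sigma * PCSA * activation
F = 50 * 10 * 0.39
F = 195 N


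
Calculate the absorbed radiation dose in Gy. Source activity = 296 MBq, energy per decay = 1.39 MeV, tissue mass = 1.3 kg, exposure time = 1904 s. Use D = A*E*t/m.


A = 296 MBq = 2.9600e+08 Bq
E = 1.39 MeV = 2.22678e-13 J
D = A*E*t/m = 2.9600e+08*2.22678e-13*1904/1.3
D = 0.09654 Gy


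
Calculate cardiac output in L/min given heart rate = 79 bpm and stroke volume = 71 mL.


CO = HR * SV
CO = 79 * 71 / 1000
CO = 5.609 L/min


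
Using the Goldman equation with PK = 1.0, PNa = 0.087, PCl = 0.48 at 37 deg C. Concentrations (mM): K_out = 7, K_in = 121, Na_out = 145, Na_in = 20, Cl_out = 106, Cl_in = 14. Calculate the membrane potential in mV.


Vm = (RT/F)*ln((PK*Ko + PNa*Nao + PCl*Cli)/(PK*Ki + PNa*Nai + PCl*Clo))
Numer = 26.335, Denom = 173.62
Vm = -50.4 mV


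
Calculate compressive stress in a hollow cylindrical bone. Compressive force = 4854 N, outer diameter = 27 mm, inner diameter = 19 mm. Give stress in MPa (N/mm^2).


A = pi*(r_o^2 - r_i^2)
r_o = 13.5 mm, r_i = 9.5 mm
A = 289.027 mm^2
sigma = F/A = 4854 / 289.027
sigma = 16.79 MPa


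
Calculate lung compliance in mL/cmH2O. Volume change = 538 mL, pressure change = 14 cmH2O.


C = dV / dP
C = 538 / 14
C = 38.43 mL/cmH2O


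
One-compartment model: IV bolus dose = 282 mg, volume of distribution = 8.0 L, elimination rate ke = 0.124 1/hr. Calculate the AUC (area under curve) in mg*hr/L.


C0 = Dose/Vd = 282/8.0 = 35.25 mg/L
AUC = C0/ke = 35.25/0.124
AUC = 284.3 mg*hr/L


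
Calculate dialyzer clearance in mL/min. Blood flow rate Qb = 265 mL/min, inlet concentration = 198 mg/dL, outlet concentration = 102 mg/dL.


K = Qb * (Cb_in - Cb_out) / Cb_in
K = 265 * (198 - 102) / 198
K = 128.5 mL/min


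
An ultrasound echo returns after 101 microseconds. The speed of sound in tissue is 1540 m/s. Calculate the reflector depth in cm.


depth = c * t / 2
t = 101 us = 1.0100e-04 s
depth = 1540 * 1.0100e-04 / 2
depth = 0.07777 m = 7.777 cm


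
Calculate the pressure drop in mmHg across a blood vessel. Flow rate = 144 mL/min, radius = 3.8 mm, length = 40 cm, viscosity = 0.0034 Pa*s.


dP = 8*mu*L*Q / (pi*r^4)
Q = 144 mL/min = 2.4e-06 m^3/s
dP = 39.8617 Pa = 39.8617 / 133.322 mmHg = 0.299 mmHg


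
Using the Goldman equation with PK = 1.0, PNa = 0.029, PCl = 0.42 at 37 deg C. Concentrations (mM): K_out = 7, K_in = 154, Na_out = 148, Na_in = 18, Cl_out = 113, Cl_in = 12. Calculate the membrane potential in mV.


Vm = (RT/F)*ln((PK*Ko + PNa*Nao + PCl*Cli)/(PK*Ki + PNa*Nai + PCl*Clo))
Numer = 16.332, Denom = 201.982
Vm = -67.22 mV


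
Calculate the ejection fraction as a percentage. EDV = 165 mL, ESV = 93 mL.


SV = EDV - ESV = 165 - 93 = 72 mL
EF = SV/EDV * 100 = 72/165 * 100
EF = 43.64%


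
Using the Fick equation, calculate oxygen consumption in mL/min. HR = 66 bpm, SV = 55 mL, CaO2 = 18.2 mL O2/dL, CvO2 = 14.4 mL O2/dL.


CO = HR*SV = 66*55/1000 = 3.63 L/min
a-v O2 diff = 18.2 - 14.4 = 3.8 mL/dL
VO2 = CO * (CaO2-CvO2) * 10 dL/L
VO2 = 3.63 * 3.8 * 10
VO2 = 137.9 mL/min


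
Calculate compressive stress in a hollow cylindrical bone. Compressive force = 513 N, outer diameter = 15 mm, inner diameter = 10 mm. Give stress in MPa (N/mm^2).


A = pi*(r_o^2 - r_i^2)
r_o = 7.5 mm, r_i = 5 mm
A = 98.1748 mm^2
sigma = F/A = 513 / 98.1748
sigma = 5.225 MPa


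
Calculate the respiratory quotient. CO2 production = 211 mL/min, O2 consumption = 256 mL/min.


RQ = VCO2 / VO2
RQ = 211 / 256
RQ = 0.8242


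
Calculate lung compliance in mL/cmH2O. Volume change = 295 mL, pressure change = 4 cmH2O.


C = dV / dP
C = 295 / 4
C = 73.75 mL/cmH2O


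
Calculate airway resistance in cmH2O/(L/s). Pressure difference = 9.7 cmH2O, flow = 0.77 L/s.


R = dP / flow
R = 9.7 / 0.77
R = 12.6 cmH2O/(L/s)


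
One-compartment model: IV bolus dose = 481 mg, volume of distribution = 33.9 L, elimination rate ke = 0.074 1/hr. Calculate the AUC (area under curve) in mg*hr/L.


C0 = Dose/Vd = 481/33.9 = 14.1888 mg/L
AUC = C0/ke = 14.1888/0.074
AUC = 191.7 mg*hr/L


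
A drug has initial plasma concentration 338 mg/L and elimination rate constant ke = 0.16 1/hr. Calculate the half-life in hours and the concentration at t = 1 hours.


t_half = ln(2) / ke = 0.693147 / 0.16 = 4.332 hr
C(t) = C0 * exp(-ke*t) = 338 * exp(-0.16*1)
C(1) = 288 mg/L


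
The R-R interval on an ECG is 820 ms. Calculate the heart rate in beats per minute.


HR = 60 / RR_interval(s)
RR = 820 ms = 0.82 s
HR = 60 / 0.82 = 73.17 bpm


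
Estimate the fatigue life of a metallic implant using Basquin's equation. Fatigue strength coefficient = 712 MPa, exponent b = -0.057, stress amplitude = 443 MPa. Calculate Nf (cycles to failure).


sigma_a = sigma_f' * (2Nf)^b
2Nf = (sigma_a/sigma_f')^(1/b)
2Nf = (443/712)^(1/-0.057)
2Nf = 4124.5171
Nf = 2062


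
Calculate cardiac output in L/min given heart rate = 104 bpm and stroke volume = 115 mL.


CO = HR * SV
CO = 104 * 115 / 1000
CO = 11.96 L/min


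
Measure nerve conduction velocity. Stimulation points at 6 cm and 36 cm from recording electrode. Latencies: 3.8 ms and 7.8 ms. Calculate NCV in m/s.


Distance = (36 - 6) / 100 = 0.3 m
dt = (7.8 - 3.8) / 1000 = 0.004 s
NCV = dist / dt = 75 m/s


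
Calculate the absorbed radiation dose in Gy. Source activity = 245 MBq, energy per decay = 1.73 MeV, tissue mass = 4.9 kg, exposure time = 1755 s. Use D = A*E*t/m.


A = 245 MBq = 2.4500e+08 Bq
E = 1.73 MeV = 2.77146e-13 J
D = A*E*t/m = 2.4500e+08*2.77146e-13*1755/4.9
D = 0.02432 Gy


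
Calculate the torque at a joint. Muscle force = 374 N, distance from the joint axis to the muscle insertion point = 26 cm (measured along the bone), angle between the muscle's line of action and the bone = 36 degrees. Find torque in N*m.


Torque = F * d * sin(theta)   (moment arm = d*sin(theta))
d = 26 cm = 0.26 m
Torque = 374 * 0.26 * sin(36)
Torque = 57.16 N*m


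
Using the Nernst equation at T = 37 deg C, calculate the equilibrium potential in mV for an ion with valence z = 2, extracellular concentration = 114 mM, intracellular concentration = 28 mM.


E = (RT/(zF)) * ln(C_out/C_in)
T = 37 + 273.15 = 310.15 K
E = (8.314 * 310.15 / (2 * 96485)) * ln(114/28)
E = 18.76 mV


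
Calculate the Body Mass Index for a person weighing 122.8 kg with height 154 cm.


BMI = weight / height^2
height = 154 cm = 1.54 m
BMI = 122.8 / 1.54^2
BMI = 51.78 kg/m^2


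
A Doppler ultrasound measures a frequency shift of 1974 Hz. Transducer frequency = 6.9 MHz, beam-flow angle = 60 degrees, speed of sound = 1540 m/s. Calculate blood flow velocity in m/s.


v = fd * c / (2 * f0 * cos(theta))
v = 1974 * 1540 / (2 * 6.9000e+06 * cos(60))
v = 0.4406 m/s


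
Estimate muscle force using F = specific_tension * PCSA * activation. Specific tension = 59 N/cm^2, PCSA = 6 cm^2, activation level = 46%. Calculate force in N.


F = sigma * PCSA * activation
F = 59 * 6 * 0.46
F = 162.8 N


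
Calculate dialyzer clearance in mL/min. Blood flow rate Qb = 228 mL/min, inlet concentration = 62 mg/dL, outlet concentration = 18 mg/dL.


K = Qb * (Cb_in - Cb_out) / Cb_in
K = 228 * (62 - 18) / 62
K = 161.8 mL/min


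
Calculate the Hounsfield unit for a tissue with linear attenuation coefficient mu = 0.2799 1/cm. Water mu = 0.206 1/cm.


HU = ((mu_tissue - mu_water) / mu_water) * 1000
HU = ((0.2799 - 0.206) / 0.206) * 1000
HU = 358.7


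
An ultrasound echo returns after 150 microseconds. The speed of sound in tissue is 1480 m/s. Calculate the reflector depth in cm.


depth = c * t / 2
t = 150 us = 1.5000e-04 s
depth = 1480 * 1.5000e-04 / 2
depth = 0.111 m = 11.1 cm


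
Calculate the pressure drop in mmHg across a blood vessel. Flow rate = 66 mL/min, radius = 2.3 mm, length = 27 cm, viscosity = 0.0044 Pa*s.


dP = 8*mu*L*Q / (pi*r^4)
Q = 66 mL/min = 1.1e-06 m^3/s
dP = 118.915 Pa = 118.915 / 133.322 mmHg = 0.8919 mmHg


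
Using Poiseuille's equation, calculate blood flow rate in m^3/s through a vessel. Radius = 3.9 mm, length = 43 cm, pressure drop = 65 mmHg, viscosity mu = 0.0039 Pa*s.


Q = pi*r^4*dP / (8*mu*L)
r = 0.0039 m, L = 0.43 m
dP = 65 mmHg = 8665.93 Pa
Q = 4.6946e-04 m^3/s


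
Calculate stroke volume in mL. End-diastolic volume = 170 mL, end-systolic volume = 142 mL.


SV = EDV - ESV
SV = 170 - 142
SV = 28 mL


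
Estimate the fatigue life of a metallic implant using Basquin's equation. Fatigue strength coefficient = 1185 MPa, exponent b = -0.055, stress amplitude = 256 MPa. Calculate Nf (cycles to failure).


sigma_a = sigma_f' * (2Nf)^b
2Nf = (sigma_a/sigma_f')^(1/b)
2Nf = (256/1185)^(1/-0.055)
2Nf = 1.2577867e+12
Nf = 6.2889e+11


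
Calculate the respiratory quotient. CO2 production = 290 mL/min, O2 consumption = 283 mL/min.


RQ = VCO2 / VO2
RQ = 290 / 283
RQ = 1.025


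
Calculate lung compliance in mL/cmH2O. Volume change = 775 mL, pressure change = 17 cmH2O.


C = dV / dP
C = 775 / 17
C = 45.59 mL/cmH2O


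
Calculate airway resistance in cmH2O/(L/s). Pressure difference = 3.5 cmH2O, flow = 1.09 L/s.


R = dP / flow
R = 3.5 / 1.09
R = 3.211 cmH2O/(L/s)


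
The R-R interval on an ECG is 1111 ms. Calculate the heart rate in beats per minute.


HR = 60 / RR_interval(s)
RR = 1111 ms = 1.111 s
HR = 60 / 1.111 = 54.01 bpm


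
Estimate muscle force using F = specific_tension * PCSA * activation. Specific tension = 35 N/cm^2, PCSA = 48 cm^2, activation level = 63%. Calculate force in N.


F = sigma * PCSA * activation
F = 35 * 48 * 0.63
F = 1058 N


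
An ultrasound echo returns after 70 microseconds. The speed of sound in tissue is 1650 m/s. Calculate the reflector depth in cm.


depth = c * t / 2
t = 70 us = 7.0000e-05 s
depth = 1650 * 7.0000e-05 / 2
depth = 0.05775 m = 5.775 cm


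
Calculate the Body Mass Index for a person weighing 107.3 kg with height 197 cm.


BMI = weight / height^2
height = 197 cm = 1.97 m
BMI = 107.3 / 1.97^2
BMI = 27.65 kg/m^2


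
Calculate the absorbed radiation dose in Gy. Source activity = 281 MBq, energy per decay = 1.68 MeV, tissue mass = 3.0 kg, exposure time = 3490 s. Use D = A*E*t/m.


A = 281 MBq = 2.8100e+08 Bq
E = 1.68 MeV = 2.69136e-13 J
D = A*E*t/m = 2.8100e+08*2.69136e-13*3490/3.0
D = 0.08798 Gy


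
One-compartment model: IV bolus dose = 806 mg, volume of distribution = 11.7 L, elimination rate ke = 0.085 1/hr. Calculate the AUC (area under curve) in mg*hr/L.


C0 = Dose/Vd = 806/11.7 = 68.8889 mg/L
AUC = C0/ke = 68.8889/0.085
AUC = 810.5 mg*hr/L


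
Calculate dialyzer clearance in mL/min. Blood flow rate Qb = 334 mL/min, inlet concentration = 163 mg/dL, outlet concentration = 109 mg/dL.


K = Qb * (Cb_in - Cb_out) / Cb_in
K = 334 * (163 - 109) / 163
K = 110.7 mL/min


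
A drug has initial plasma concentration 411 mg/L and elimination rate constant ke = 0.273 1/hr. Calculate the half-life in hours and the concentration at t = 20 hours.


t_half = ln(2) / ke = 0.693147 / 0.273 = 2.539 hr
C(t) = C0 * exp(-ke*t) = 411 * exp(-0.273*20)
C(20) = 1.748 mg/L


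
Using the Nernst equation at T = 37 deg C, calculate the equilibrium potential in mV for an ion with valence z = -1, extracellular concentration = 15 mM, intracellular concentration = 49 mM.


E = (RT/(zF)) * ln(C_out/C_in)
T = 37 + 273.15 = 310.15 K
E = (8.314 * 310.15 / (-1 * 96485)) * ln(15/49)
E = 31.64 mV


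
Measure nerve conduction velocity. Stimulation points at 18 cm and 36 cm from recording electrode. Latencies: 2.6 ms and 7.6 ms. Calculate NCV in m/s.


Distance = (36 - 18) / 100 = 0.18 m
dt = (7.6 - 2.6) / 1000 = 0.005 s
NCV = dist / dt = 36 m/s


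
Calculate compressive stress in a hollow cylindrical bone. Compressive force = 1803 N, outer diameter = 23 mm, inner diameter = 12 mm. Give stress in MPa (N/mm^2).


A = pi*(r_o^2 - r_i^2)
r_o = 11.5 mm, r_i = 6 mm
A = 302.378 mm^2
sigma = F/A = 1803 / 302.378
sigma = 5.963 MPa


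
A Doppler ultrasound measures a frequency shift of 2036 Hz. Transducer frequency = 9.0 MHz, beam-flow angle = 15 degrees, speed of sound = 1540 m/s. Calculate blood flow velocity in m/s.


v = fd * c / (2 * f0 * cos(theta))
v = 2036 * 1540 / (2 * 9.0000e+06 * cos(15))
v = 0.1803 m/s


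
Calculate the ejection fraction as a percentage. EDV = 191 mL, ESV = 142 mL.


SV = EDV - ESV = 191 - 142 = 49 mL
EF = SV/EDV * 100 = 49/191 * 100
EF = 25.65%


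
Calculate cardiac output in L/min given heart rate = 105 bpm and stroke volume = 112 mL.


CO = HR * SV
CO = 105 * 112 / 1000
CO = 11.76 L/min


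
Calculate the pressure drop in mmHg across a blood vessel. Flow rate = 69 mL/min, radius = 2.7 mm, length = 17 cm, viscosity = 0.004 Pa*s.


dP = 8*mu*L*Q / (pi*r^4)
Q = 69 mL/min = 1.15e-06 m^3/s
dP = 37.4707 Pa = 37.4707 / 133.322 mmHg = 0.2811 mmHg


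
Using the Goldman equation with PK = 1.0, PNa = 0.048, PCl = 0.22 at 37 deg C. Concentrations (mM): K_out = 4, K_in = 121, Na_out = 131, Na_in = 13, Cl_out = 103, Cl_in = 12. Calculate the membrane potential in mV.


Vm = (RT/F)*ln((PK*Ko + PNa*Nao + PCl*Cli)/(PK*Ki + PNa*Nai + PCl*Clo))
Numer = 12.928, Denom = 144.284
Vm = -64.47 mV


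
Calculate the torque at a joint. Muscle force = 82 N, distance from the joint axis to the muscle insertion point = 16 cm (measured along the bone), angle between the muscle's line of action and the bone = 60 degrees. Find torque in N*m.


Torque = F * d * sin(theta)   (moment arm = d*sin(theta))
d = 16 cm = 0.16 m
Torque = 82 * 0.16 * sin(60)
Torque = 11.36 N*m


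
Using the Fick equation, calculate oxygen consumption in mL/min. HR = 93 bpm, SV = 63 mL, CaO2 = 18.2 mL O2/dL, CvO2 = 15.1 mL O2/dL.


CO = HR*SV = 93*63/1000 = 5.859 L/min
a-v O2 diff = 18.2 - 15.1 = 3.1 mL/dL
VO2 = CO * (CaO2-CvO2) * 10 dL/L
VO2 = 5.859 * 3.1 * 10
VO2 = 181.6 mL/min


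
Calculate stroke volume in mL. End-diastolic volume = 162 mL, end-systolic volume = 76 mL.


SV = EDV - ESV
SV = 162 - 76
SV = 86 mL


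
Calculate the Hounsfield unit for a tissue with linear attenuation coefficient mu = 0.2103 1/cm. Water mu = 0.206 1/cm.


HU = ((mu_tissue - mu_water) / mu_water) * 1000
HU = ((0.2103 - 0.206) / 0.206) * 1000
HU = 20.87


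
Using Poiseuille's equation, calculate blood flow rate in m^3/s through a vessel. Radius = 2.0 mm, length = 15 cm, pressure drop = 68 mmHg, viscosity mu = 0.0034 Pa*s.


Q = pi*r^4*dP / (8*mu*L)
r = 0.002 m, L = 0.15 m
dP = 68 mmHg = 9065.896 Pa
Q = 1.1169e-04 m^3/s


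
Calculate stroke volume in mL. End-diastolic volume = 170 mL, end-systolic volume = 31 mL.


SV = EDV - ESV
SV = 170 - 31
SV = 139 mL


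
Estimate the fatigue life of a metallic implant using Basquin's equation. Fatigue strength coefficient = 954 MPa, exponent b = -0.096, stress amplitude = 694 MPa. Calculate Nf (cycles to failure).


sigma_a = sigma_f' * (2Nf)^b
2Nf = (sigma_a/sigma_f')^(1/b)
2Nf = (694/954)^(1/-0.096)
2Nf = 27.508553
Nf = 13.75


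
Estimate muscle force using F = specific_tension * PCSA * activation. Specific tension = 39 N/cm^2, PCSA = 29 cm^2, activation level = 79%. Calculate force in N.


F = sigma * PCSA * activation
F = 39 * 29 * 0.79
F = 893.5 N


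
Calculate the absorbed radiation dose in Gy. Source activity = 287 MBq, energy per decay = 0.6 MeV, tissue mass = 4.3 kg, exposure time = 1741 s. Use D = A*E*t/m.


A = 287 MBq = 2.8700e+08 Bq
E = 0.6 MeV = 9.612e-14 J
D = A*E*t/m = 2.8700e+08*9.612e-14*1741/4.3
D = 0.01117 Gy


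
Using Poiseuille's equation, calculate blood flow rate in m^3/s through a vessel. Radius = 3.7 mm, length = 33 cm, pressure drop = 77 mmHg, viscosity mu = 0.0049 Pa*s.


Q = pi*r^4*dP / (8*mu*L)
r = 0.0037 m, L = 0.33 m
dP = 77 mmHg = 10265.794 Pa
Q = 4.6725e-04 m^3/s


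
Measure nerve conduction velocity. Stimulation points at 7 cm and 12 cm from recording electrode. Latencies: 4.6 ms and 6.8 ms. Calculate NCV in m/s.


Distance = (12 - 7) / 100 = 0.05 m
dt = (6.8 - 4.6) / 1000 = 0.0022 s
NCV = dist / dt = 22.73 m/s


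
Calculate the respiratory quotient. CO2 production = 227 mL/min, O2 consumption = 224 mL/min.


RQ = VCO2 / VO2
RQ = 227 / 224
RQ = 1.013


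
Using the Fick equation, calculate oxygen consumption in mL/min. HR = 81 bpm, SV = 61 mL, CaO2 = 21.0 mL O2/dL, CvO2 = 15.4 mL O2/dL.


CO = HR*SV = 81*61/1000 = 4.941 L/min
a-v O2 diff = 21.0 - 15.4 = 5.6 mL/dL
VO2 = CO * (CaO2-CvO2) * 10 dL/L
VO2 = 4.941 * 5.6 * 10
VO2 = 276.7 mL/min


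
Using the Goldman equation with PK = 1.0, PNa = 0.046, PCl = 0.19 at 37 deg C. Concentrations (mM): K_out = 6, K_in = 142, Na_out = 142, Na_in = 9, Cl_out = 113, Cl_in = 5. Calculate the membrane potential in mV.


Vm = (RT/F)*ln((PK*Ko + PNa*Nao + PCl*Cli)/(PK*Ki + PNa*Nai + PCl*Clo))
Numer = 13.482, Denom = 163.884
Vm = -66.75 mV


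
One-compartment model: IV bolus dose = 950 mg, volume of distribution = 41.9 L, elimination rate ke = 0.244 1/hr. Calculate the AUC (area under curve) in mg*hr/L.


C0 = Dose/Vd = 950/41.9 = 22.673 mg/L
AUC = C0/ke = 22.673/0.244
AUC = 92.92 mg*hr/L


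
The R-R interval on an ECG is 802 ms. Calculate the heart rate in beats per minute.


HR = 60 / RR_interval(s)
RR = 802 ms = 0.802 s
HR = 60 / 0.802 = 74.81 bpm


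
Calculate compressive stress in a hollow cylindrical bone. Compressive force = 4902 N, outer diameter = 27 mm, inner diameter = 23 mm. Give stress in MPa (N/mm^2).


A = pi*(r_o^2 - r_i^2)
r_o = 13.5 mm, r_i = 11.5 mm
A = 157.08 mm^2
sigma = F/A = 4902 / 157.08
sigma = 31.21 MPa


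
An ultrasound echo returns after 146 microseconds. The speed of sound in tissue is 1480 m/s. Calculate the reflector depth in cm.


depth = c * t / 2
t = 146 us = 1.4600e-04 s
depth = 1480 * 1.4600e-04 / 2
depth = 0.10804 m = 10.804 cm


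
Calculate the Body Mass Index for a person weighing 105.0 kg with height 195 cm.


BMI = weight / height^2
height = 195 cm = 1.95 m
BMI = 105.0 / 1.95^2
BMI = 27.61 kg/m^2


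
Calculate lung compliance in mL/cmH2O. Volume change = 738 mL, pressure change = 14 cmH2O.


C = dV / dP
C = 738 / 14
C = 52.71 mL/cmH2O


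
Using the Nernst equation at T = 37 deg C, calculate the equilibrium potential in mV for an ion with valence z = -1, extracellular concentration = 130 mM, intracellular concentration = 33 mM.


E = (RT/(zF)) * ln(C_out/C_in)
T = 37 + 273.15 = 310.15 K
E = (8.314 * 310.15 / (-1 * 96485)) * ln(130/33)
E = -36.64 mV


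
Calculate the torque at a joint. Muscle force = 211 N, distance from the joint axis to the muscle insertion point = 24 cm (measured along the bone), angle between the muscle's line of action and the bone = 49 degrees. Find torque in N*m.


Torque = F * d * sin(theta)   (moment arm = d*sin(theta))
d = 24 cm = 0.24 m
Torque = 211 * 0.24 * sin(49)
Torque = 38.22 N*m


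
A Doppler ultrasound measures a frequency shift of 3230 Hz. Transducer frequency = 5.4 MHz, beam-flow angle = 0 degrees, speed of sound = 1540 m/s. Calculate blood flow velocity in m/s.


v = fd * c / (2 * f0 * cos(theta))
v = 3230 * 1540 / (2 * 5.4000e+06 * cos(0))
v = 0.4606 m/s


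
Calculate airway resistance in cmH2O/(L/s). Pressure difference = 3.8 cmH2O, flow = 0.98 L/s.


R = dP / flow
R = 3.8 / 0.98
R = 3.878 cmH2O/(L/s)


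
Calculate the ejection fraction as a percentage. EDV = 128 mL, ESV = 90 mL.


SV = EDV - ESV = 128 - 90 = 38 mL
EF = SV/EDV * 100 = 38/128 * 100
EF = 29.69%


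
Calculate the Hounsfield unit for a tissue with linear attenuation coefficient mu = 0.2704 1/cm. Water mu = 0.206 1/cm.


HU = ((mu_tissue - mu_water) / mu_water) * 1000
HU = ((0.2704 - 0.206) / 0.206) * 1000
HU = 312.6


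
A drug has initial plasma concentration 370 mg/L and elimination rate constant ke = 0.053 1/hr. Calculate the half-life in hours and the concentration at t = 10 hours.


t_half = ln(2) / ke = 0.693147 / 0.053 = 13.08 hr
C(t) = C0 * exp(-ke*t) = 370 * exp(-0.053*10)
C(10) = 217.8 mg/L


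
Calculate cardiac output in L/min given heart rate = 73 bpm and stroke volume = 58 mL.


CO = HR * SV
CO = 73 * 58 / 1000
CO = 4.234 L/min


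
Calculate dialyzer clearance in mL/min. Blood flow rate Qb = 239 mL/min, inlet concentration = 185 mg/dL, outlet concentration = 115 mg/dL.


K = Qb * (Cb_in - Cb_out) / Cb_in
K = 239 * (185 - 115) / 185
K = 90.43 mL/min


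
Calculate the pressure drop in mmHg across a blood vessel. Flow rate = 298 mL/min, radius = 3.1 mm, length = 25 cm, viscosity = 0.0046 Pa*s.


dP = 8*mu*L*Q / (pi*r^4)
Q = 298 mL/min = 4.96667e-06 m^3/s
dP = 157.491 Pa = 157.491 / 133.322 mmHg = 1.181 mmHg


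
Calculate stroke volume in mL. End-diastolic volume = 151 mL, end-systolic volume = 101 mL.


SV = EDV - ESV
SV = 151 - 101
SV = 50 mL


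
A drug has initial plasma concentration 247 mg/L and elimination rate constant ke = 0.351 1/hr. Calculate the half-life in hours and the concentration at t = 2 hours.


t_half = ln(2) / ke = 0.693147 / 0.351 = 1.975 hr
C(t) = C0 * exp(-ke*t) = 247 * exp(-0.351*2)
C(2) = 122.4 mg/L


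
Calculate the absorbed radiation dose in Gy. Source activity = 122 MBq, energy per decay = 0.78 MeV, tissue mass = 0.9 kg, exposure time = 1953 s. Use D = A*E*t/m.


A = 122 MBq = 1.2200e+08 Bq
E = 0.78 MeV = 1.24956e-13 J
D = A*E*t/m = 1.2200e+08*1.24956e-13*1953/0.9
D = 0.03308 Gy


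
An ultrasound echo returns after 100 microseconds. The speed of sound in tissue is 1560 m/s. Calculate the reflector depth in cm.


depth = c * t / 2
t = 100 us = 1.0000e-04 s
depth = 1560 * 1.0000e-04 / 2
depth = 0.078 m = 7.8 cm


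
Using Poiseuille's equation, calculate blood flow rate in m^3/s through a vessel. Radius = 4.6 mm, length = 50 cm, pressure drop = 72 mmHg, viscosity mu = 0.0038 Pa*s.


Q = pi*r^4*dP / (8*mu*L)
r = 0.0046 m, L = 0.5 m
dP = 72 mmHg = 9599.184 Pa
Q = 8.8833e-04 m^3/s


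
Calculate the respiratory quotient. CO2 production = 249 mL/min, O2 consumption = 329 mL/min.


RQ = VCO2 / VO2
RQ = 249 / 329
RQ = 0.7568


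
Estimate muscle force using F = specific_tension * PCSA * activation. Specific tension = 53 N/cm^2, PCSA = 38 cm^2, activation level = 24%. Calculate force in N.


F = sigma * PCSA * activation
F = 53 * 38 * 0.24
F = 483.4 N


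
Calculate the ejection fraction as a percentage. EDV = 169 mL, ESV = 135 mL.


SV = EDV - ESV = 169 - 135 = 34 mL
EF = SV/EDV * 100 = 34/169 * 100
EF = 20.12%


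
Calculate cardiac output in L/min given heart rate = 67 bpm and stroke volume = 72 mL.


CO = HR * SV
CO = 67 * 72 / 1000
CO = 4.824 L/min


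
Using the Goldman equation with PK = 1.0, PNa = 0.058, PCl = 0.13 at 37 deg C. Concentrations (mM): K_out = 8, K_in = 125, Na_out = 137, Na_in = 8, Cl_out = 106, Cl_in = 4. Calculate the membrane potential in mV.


Vm = (RT/F)*ln((PK*Ko + PNa*Nao + PCl*Cli)/(PK*Ki + PNa*Nai + PCl*Clo))
Numer = 16.466, Denom = 139.244
Vm = -57.06 mV


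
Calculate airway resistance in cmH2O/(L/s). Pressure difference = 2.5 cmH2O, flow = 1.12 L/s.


R = dP / flow
R = 2.5 / 1.12
R = 2.232 cmH2O/(L/s)


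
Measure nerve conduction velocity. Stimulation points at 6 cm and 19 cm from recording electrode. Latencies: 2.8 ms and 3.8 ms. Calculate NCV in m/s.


Distance = (19 - 6) / 100 = 0.13 m
dt = (3.8 - 2.8) / 1000 = 0.001 s
NCV = dist / dt = 130 m/s


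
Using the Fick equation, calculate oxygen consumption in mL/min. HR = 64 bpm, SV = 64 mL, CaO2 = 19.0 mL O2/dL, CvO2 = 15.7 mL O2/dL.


CO = HR*SV = 64*64/1000 = 4.096 L/min
a-v O2 diff = 19.0 - 15.7 = 3.3 mL/dL
VO2 = CO * (CaO2-CvO2) * 10 dL/L
VO2 = 4.096 * 3.3 * 10
VO2 = 135.2 mL/min


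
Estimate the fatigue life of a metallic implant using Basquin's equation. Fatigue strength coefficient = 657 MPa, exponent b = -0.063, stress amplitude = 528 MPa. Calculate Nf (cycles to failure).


sigma_a = sigma_f' * (2Nf)^b
2Nf = (sigma_a/sigma_f')^(1/b)
2Nf = (528/657)^(1/-0.063)
2Nf = 32.125387
Nf = 16.06


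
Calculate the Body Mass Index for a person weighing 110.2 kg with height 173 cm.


BMI = weight / height^2
height = 173 cm = 1.73 m
BMI = 110.2 / 1.73^2
BMI = 36.82 kg/m^2


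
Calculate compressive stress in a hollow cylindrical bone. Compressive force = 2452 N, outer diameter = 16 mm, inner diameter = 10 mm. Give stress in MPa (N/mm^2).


A = pi*(r_o^2 - r_i^2)
r_o = 8 mm, r_i = 5 mm
A = 122.522 mm^2
sigma = F/A = 2452 / 122.522
sigma = 20.01 MPa


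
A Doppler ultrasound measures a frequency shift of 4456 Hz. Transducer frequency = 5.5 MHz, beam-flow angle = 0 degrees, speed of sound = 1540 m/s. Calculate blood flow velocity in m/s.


v = fd * c / (2 * f0 * cos(theta))
v = 4456 * 1540 / (2 * 5.5000e+06 * cos(0))
v = 0.6238 m/s


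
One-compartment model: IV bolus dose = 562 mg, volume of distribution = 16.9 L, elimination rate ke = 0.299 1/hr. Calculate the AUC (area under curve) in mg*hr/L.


C0 = Dose/Vd = 562/16.9 = 33.2544 mg/L
AUC = C0/ke = 33.2544/0.299
AUC = 111.2 mg*hr/L


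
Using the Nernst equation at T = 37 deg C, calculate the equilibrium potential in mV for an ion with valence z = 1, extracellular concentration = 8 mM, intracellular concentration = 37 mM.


E = (RT/(zF)) * ln(C_out/C_in)
T = 37 + 273.15 = 310.15 K
E = (8.314 * 310.15 / (1 * 96485)) * ln(8/37)
E = -40.93 mV


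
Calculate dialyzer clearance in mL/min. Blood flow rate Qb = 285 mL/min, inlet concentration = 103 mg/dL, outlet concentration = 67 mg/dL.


K = Qb * (Cb_in - Cb_out) / Cb_in
K = 285 * (103 - 67) / 103
K = 99.61 mL/min


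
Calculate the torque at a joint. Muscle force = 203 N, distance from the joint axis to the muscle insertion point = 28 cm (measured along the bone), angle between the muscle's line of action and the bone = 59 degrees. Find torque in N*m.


Torque = F * d * sin(theta)   (moment arm = d*sin(theta))
d = 28 cm = 0.28 m
Torque = 203 * 0.28 * sin(59)
Torque = 48.72 N*m


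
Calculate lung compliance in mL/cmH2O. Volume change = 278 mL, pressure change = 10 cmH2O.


C = dV / dP
C = 278 / 10
C = 27.8 mL/cmH2O


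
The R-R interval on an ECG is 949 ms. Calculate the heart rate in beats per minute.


HR = 60 / RR_interval(s)
RR = 949 ms = 0.949 s
HR = 60 / 0.949 = 63.22 bpm


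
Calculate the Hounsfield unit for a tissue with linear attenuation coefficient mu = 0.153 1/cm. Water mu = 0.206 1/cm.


HU = ((mu_tissue - mu_water) / mu_water) * 1000
HU = ((0.153 - 0.206) / 0.206) * 1000
HU = -257.3


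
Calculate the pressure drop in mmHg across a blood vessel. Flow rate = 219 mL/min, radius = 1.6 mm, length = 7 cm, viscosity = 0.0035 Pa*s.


dP = 8*mu*L*Q / (pi*r^4)
Q = 219 mL/min = 3.65e-06 m^3/s
dP = 347.471 Pa = 347.471 / 133.322 mmHg = 2.606 mmHg


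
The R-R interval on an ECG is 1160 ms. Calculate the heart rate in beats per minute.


HR = 60 / RR_interval(s)
RR = 1160 ms = 1.16 s
HR = 60 / 1.16 = 51.72 bpm


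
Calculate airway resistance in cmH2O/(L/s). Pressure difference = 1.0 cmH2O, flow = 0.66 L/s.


R = dP / flow
R = 1.0 / 0.66
R = 1.515 cmH2O/(L/s)


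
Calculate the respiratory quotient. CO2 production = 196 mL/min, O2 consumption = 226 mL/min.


RQ = VCO2 / VO2
RQ = 196 / 226
RQ = 0.8673


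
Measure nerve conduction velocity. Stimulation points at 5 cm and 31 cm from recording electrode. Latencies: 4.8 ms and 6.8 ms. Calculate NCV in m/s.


Distance = (31 - 5) / 100 = 0.26 m
dt = (6.8 - 4.8) / 1000 = 0.002 s
NCV = dist / dt = 130 m/s


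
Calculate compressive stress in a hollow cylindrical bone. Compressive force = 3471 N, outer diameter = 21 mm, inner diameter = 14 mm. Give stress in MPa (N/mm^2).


A = pi*(r_o^2 - r_i^2)
r_o = 10.5 mm, r_i = 7 mm
A = 192.423 mm^2
sigma = F/A = 3471 / 192.423
sigma = 18.04 MPa


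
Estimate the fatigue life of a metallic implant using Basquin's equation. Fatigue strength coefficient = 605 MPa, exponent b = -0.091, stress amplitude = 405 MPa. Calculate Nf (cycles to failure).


sigma_a = sigma_f' * (2Nf)^b
2Nf = (sigma_a/sigma_f')^(1/b)
2Nf = (405/605)^(1/-0.091)
2Nf = 82.297848
Nf = 41.15


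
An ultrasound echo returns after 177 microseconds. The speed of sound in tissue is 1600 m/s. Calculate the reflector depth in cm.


depth = c * t / 2
t = 177 us = 1.7700e-04 s
depth = 1600 * 1.7700e-04 / 2
depth = 0.1416 m = 14.16 cm


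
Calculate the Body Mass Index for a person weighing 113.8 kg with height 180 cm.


BMI = weight / height^2
height = 180 cm = 1.8 m
BMI = 113.8 / 1.8^2
BMI = 35.12 kg/m^2


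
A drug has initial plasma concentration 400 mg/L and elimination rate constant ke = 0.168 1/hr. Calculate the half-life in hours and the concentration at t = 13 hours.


t_half = ln(2) / ke = 0.693147 / 0.168 = 4.126 hr
C(t) = C0 * exp(-ke*t) = 400 * exp(-0.168*13)
C(13) = 45.04 mg/L


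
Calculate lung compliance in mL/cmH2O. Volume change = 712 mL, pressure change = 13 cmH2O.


C = dV / dP
C = 712 / 13
C = 54.77 mL/cmH2O


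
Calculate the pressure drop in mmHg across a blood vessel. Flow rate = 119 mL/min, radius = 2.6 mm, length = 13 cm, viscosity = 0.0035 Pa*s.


dP = 8*mu*L*Q / (pi*r^4)
Q = 119 mL/min = 1.98333e-06 m^3/s
dP = 50.2867 Pa = 50.2867 / 133.322 mmHg = 0.3772 mmHg


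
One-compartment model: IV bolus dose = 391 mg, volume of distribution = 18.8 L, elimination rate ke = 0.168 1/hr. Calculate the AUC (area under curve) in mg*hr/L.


C0 = Dose/Vd = 391/18.8 = 20.7979 mg/L
AUC = C0/ke = 20.7979/0.168
AUC = 123.8 mg*hr/L


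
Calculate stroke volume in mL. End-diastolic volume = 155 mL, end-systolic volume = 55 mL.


SV = EDV - ESV
SV = 155 - 55
SV = 100 mL


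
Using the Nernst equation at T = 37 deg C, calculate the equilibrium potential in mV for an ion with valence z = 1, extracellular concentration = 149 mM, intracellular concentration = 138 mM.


E = (RT/(zF)) * ln(C_out/C_in)
T = 37 + 273.15 = 310.15 K
E = (8.314 * 310.15 / (1 * 96485)) * ln(149/138)
E = 2.05 mV


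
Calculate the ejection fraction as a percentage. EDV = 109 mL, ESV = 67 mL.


SV = EDV - ESV = 109 - 67 = 42 mL
EF = SV/EDV * 100 = 42/109 * 100
EF = 38.53%


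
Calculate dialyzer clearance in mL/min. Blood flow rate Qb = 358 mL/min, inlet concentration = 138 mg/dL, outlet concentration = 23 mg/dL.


K = Qb * (Cb_in - Cb_out) / Cb_in
K = 358 * (138 - 23) / 138
K = 298.3 mL/min


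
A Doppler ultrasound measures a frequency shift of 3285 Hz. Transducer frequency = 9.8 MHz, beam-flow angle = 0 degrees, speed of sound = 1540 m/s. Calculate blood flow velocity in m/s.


v = fd * c / (2 * f0 * cos(theta))
v = 3285 * 1540 / (2 * 9.8000e+06 * cos(0))
v = 0.2581 m/s


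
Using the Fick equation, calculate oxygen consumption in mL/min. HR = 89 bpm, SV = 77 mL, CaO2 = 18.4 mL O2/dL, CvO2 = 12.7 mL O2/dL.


CO = HR*SV = 89*77/1000 = 6.853 L/min
a-v O2 diff = 18.4 - 12.7 = 5.7 mL/dL
VO2 = CO * (CaO2-CvO2) * 10 dL/L
VO2 = 6.853 * 5.7 * 10
VO2 = 390.6 mL/min


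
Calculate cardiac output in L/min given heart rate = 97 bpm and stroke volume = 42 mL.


CO = HR * SV
CO = 97 * 42 / 1000
CO = 4.074 L/min


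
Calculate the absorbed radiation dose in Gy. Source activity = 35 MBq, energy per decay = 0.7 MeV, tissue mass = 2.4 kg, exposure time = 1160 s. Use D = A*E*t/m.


A = 35 MBq = 3.5000e+07 Bq
E = 0.7 MeV = 1.1214e-13 J
D = A*E*t/m = 3.5000e+07*1.1214e-13*1160/2.4
D = 0.001897 Gy


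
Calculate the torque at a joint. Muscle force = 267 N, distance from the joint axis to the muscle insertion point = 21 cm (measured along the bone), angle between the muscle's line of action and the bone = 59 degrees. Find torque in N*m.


Torque = F * d * sin(theta)   (moment arm = d*sin(theta))
d = 21 cm = 0.21 m
Torque = 267 * 0.21 * sin(59)
Torque = 48.06 N*m


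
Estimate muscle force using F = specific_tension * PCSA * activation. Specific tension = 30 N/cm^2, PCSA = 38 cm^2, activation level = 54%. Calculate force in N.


F = sigma * PCSA * activation
F = 30 * 38 * 0.54
F = 615.6 N


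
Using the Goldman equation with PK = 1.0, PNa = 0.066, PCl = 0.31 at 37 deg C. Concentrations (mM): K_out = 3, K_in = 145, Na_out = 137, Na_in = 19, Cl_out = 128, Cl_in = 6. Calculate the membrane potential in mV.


Vm = (RT/F)*ln((PK*Ko + PNa*Nao + PCl*Cli)/(PK*Ki + PNa*Nai + PCl*Clo))
Numer = 13.902, Denom = 185.934
Vm = -69.31 mV


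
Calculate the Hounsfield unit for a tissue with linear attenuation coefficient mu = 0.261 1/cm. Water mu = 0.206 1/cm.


HU = ((mu_tissue - mu_water) / mu_water) * 1000
HU = ((0.261 - 0.206) / 0.206) * 1000
HU = 267


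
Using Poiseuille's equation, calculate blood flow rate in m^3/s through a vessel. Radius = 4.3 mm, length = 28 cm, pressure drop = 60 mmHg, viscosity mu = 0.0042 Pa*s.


Q = pi*r^4*dP / (8*mu*L)
r = 0.0043 m, L = 0.28 m
dP = 60 mmHg = 7999.32 Pa
Q = 9.1323e-04 m^3/s


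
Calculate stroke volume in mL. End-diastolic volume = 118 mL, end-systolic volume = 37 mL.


SV = EDV - ESV
SV = 118 - 37
SV = 81 mL


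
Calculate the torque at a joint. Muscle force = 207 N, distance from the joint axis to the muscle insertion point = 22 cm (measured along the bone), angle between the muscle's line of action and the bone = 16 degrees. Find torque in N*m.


Torque = F * d * sin(theta)   (moment arm = d*sin(theta))
d = 22 cm = 0.22 m
Torque = 207 * 0.22 * sin(16)
Torque = 12.55 N*m


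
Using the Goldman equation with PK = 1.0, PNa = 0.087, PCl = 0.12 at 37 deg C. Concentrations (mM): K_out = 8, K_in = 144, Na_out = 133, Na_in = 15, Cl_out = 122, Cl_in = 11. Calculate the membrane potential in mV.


Vm = (RT/F)*ln((PK*Ko + PNa*Nao + PCl*Cli)/(PK*Ki + PNa*Nai + PCl*Clo))
Numer = 20.891, Denom = 159.945
Vm = -54.4 mV


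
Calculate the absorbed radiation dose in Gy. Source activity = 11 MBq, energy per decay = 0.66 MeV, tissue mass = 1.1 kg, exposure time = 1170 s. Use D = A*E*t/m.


A = 11 MBq = 1.1000e+07 Bq
E = 0.66 MeV = 1.05732e-13 J
D = A*E*t/m = 1.1000e+07*1.05732e-13*1170/1.1
D = 0.001237 Gy


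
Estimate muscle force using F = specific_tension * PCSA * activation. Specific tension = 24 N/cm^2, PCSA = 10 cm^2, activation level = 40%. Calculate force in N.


F = sigma * PCSA * activation
F = 24 * 10 * 0.4
F = 96 N


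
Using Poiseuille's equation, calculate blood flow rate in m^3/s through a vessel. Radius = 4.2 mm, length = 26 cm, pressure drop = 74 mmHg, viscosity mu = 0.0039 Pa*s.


Q = pi*r^4*dP / (8*mu*L)
r = 0.0042 m, L = 0.26 m
dP = 74 mmHg = 9865.828 Pa
Q = 0.001189 m^3/s


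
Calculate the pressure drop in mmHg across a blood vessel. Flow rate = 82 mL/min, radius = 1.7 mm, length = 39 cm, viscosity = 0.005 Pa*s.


dP = 8*mu*L*Q / (pi*r^4)
Q = 82 mL/min = 1.36667e-06 m^3/s
dP = 812.536 Pa = 812.536 / 133.322 mmHg = 6.095 mmHg


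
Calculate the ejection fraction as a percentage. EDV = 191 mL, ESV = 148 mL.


SV = EDV - ESV = 191 - 148 = 43 mL
EF = SV/EDV * 100 = 43/191 * 100
EF = 22.51%


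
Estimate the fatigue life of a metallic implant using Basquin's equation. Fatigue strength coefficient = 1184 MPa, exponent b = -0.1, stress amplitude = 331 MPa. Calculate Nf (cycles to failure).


sigma_a = sigma_f' * (2Nf)^b
2Nf = (sigma_a/sigma_f')^(1/b)
2Nf = (331/1184)^(1/-0.1)
2Nf = 342954.96
Nf = 1.715e+05


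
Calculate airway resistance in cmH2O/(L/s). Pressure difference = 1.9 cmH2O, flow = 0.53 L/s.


R = dP / flow
R = 1.9 / 0.53
R = 3.585 cmH2O/(L/s)


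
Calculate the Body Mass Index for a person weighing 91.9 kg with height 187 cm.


BMI = weight / height^2
height = 187 cm = 1.87 m
BMI = 91.9 / 1.87^2
BMI = 26.28 kg/m^2


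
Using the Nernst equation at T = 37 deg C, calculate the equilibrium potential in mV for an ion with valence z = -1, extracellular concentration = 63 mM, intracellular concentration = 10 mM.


E = (RT/(zF)) * ln(C_out/C_in)
T = 37 + 273.15 = 310.15 K
E = (8.314 * 310.15 / (-1 * 96485)) * ln(63/10)
E = -49.19 mV


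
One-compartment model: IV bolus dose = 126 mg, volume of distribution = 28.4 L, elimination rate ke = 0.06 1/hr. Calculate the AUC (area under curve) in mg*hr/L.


C0 = Dose/Vd = 126/28.4 = 4.43662 mg/L
AUC = C0/ke = 4.43662/0.06
AUC = 73.94 mg*hr/L


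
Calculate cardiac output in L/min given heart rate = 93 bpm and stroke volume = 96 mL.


CO = HR * SV
CO = 93 * 96 / 1000
CO = 8.928 L/min


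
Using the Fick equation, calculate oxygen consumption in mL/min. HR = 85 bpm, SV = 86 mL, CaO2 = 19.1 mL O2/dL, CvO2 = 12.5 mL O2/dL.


CO = HR*SV = 85*86/1000 = 7.31 L/min
a-v O2 diff = 19.1 - 12.5 = 6.6 mL/dL
VO2 = CO * (CaO2-CvO2) * 10 dL/L
VO2 = 7.31 * 6.6 * 10
VO2 = 482.5 mL/min
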